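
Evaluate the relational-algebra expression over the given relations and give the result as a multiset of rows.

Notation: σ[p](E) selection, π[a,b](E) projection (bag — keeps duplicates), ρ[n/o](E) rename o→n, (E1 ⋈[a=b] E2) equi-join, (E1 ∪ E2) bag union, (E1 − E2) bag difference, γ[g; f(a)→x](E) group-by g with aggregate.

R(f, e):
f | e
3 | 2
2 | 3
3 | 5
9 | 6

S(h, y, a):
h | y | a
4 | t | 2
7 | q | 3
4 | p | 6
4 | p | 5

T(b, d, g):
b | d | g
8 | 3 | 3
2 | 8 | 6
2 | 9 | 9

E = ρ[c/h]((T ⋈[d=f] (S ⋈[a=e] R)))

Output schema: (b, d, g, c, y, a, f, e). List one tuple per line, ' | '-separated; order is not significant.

Subexpression sizes:
  T → 3
  S → 4
  R → 4
  (S ⋈[a=e] R) → 4
  (T ⋈[d=f] (S ⋈[a=e] R)) → 3
  ρ[c/h]((T ⋈[d=f] (S ⋈[a=e] R))) → 3

== RESULT ==
b | d | g | c | y | a | f | e
2 | 9 | 9 | 4 | p | 6 | 9 | 6
8 | 3 | 3 | 4 | p | 5 | 3 | 5
8 | 3 | 3 | 4 | t | 2 | 3 | 2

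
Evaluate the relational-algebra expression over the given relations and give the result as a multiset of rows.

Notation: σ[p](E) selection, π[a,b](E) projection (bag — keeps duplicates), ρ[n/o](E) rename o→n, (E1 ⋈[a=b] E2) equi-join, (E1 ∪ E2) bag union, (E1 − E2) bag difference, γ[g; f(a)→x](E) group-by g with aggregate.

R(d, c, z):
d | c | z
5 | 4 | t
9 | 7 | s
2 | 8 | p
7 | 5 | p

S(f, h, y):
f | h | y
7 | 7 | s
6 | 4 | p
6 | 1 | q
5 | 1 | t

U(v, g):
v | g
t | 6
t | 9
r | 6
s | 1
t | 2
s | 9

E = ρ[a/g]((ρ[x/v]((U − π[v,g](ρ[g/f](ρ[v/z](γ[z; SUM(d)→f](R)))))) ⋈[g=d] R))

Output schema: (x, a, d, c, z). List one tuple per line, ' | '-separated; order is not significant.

Stepwise |·|:
  U → 6
  R → 4
  γ[z; SUM(d)→f](R) → 3
  ρ[v/z](γ[z; SUM(d)→f](R)) → 3
  ρ[g/f](ρ[v/z](γ[z; SUM(d)→f](R))) → 3
  π[v,g](ρ[g/f](ρ[v/z](γ[z; SUM(d)→f](R)))) → 3
  (U − π[v,g](ρ[g/f](ρ[v/z](γ[z; SUM(d)→f](R))))) → 5
  ρ[x/v]((U − π[v,g](ρ[g/f](ρ[v/z](γ[z; SUM(d)→f](R)))))) → 5
  R → 4
  (ρ[x/v]((U − π[v,g](ρ[g/f](ρ[v/z](γ[z; SUM(d)→f](R)))))) ⋈[g=d] R) → 2
  ρ[a/g]((ρ[x/v]((U − π[v,g](ρ[g/f](ρ[v/z](γ[z; SUM(d)→f](R)))))) ⋈[g=d] R)) → 2

== RESULT ==
x | a | d | c | z
t | 2 | 2 | 8 | p
t | 9 | 9 | 7 | s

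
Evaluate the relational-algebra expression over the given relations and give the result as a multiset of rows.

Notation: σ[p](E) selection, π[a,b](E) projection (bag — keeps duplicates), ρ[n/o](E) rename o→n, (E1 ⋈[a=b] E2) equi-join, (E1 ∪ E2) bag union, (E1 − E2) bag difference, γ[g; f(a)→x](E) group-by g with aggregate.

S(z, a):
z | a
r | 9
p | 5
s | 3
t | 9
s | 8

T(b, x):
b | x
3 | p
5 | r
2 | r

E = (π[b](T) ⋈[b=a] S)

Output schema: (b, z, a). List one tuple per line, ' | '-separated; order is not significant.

Row counts bottom-up:
  T → 3
  π[b](T) → 3
  S → 5
  (π[b](T) ⋈[b=a] S) → 2

== RESULT ==
b | z | a
3 | s | 3
5 | p | 5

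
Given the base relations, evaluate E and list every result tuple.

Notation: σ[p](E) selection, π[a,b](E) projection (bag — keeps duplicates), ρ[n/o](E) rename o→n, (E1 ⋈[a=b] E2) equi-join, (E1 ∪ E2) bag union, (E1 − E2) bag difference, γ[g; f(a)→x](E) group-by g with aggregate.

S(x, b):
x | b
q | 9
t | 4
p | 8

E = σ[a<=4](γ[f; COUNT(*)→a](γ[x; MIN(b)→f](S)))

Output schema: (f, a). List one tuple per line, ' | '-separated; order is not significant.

Row counts bottom-up:
  S → 3
  γ[x; MIN(b)→f](S) → 3
  γ[f; COUNT(*)→a](γ[x; MIN(b)→f](S)) → 3
  σ[a<=4](γ[f; COUNT(*)→a](γ[x; MIN(b)→f](S))) → 3

== RESULT ==
f | a
4 | 1
8 | 1
9 | 1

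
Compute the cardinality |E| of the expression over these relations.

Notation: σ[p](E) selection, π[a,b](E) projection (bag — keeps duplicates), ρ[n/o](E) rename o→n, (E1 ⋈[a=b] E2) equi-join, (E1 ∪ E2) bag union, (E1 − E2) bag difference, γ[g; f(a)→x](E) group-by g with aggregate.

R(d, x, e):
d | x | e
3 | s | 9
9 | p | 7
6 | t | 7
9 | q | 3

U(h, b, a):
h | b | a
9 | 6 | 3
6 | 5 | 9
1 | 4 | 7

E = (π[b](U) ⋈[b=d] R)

Stepwise |·|:
  U → 3
  π[b](U) → 3
  R → 4
  (π[b](U) ⋈[b=d] R) → 1

|E| = 1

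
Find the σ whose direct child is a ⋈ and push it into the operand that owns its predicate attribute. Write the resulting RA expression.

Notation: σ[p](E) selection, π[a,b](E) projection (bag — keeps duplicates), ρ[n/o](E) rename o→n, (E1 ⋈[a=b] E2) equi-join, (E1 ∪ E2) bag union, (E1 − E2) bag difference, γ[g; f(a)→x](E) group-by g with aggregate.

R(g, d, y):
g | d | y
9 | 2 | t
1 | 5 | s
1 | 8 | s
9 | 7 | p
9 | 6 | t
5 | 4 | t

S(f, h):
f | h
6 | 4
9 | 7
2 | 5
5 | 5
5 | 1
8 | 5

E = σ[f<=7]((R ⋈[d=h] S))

σ filters on f, owned by the right side.
E' = (R ⋈[d=h] σ[f<=7](S))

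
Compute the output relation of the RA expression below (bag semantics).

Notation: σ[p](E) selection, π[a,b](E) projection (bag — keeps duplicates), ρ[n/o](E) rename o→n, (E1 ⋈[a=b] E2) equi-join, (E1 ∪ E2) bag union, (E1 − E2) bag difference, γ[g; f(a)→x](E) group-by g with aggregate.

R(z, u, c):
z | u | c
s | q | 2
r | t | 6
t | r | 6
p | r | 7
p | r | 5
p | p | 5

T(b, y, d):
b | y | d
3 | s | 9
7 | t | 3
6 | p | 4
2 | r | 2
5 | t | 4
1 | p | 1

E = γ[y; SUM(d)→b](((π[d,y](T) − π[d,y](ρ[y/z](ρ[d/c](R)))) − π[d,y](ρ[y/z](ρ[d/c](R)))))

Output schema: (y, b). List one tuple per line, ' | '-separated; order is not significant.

Stepwise |·|:
  T → 6
  π[d,y](T) → 6
  R → 6
  ρ[d/c](R) → 6
  ρ[y/z](ρ[d/c](R)) → 6
  π[d,y](ρ[y/z](ρ[d/c](R))) → 6
  (π[d,y](T) − π[d,y](ρ[y/z](ρ[d/c](R)))) → 6
  R → 6
  ρ[d/c](R) → 6
  ρ[y/z](ρ[d/c](R)) → 6
  π[d,y](ρ[y/z](ρ[d/c](R))) → 6
  ((π[d,y](T) − π[d,y](ρ[y/z](ρ[d/c](R)))) − π[d,y](ρ[y/z](ρ[d/c](R)))) → 6
  γ[y; SUM(d)→b](((π[d,y](T) − π[d,y](ρ[y/z](ρ[d/c](R)))) − π[d,y](ρ[y/z](ρ[d/c](R))))) → 4

== RESULT ==
y | b
p | 5
r | 2
s | 9
t | 7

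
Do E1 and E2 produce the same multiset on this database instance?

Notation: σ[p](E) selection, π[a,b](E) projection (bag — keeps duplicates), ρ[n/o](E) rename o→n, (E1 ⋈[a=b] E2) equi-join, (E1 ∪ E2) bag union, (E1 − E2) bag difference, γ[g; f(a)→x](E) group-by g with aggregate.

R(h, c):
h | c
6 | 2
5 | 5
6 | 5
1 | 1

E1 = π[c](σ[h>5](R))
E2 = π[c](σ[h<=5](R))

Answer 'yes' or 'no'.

E1 per-node cardinality:
  R → 4
  σ[h>5](R) → 2
  π[c](σ[h>5](R)) → 2
E2 per-node cardinality:
  R → 4
  σ[h<=5](R) → 2
  π[c](σ[h<=5](R)) → 2

E1 result:
c
2
5
E2 result:
c
1
5
Witness: (1,) appears 0× in E1 but 1× in E2.

no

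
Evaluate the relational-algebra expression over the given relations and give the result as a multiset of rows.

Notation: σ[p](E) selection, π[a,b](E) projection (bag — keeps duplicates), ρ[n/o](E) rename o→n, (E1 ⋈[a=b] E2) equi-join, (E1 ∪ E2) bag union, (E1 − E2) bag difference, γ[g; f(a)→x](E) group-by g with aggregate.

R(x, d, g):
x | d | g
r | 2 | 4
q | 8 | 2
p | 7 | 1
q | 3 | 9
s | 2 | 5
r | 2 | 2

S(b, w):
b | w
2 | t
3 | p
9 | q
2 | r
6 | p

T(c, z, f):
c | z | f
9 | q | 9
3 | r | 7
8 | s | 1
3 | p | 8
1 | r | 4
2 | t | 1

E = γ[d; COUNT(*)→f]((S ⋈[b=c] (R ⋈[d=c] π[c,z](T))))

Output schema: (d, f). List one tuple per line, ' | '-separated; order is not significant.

Row counts bottom-up:
  S → 5
  R → 6
  T → 6
  π[c,z](T) → 6
  (R ⋈[d=c] π[c,z](T)) → 6
  (S ⋈[b=c] (R ⋈[d=c] π[c,z](T))) → 8
  γ[d; COUNT(*)→f]((S ⋈[b=c] (R ⋈[d=c] π[c,z](T)))) → 2

== RESULT ==
d | f
2 | 6
3 | 2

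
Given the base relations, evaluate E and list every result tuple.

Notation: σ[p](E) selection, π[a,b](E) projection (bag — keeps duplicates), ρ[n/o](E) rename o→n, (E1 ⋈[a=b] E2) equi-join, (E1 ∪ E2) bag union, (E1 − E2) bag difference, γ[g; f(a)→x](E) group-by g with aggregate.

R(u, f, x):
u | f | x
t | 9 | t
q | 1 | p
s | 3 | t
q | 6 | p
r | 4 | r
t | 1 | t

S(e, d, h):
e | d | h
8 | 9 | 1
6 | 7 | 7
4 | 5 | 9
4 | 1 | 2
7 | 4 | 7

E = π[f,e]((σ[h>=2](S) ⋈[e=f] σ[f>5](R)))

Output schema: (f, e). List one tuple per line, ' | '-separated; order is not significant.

Row counts bottom-up:
  S → 5
  σ[h>=2](S) → 4
  R → 6
  σ[f>5](R) → 2
  (σ[h>=2](S) ⋈[e=f] σ[f>5](R)) → 1
  π[f,e]((σ[h>=2](S) ⋈[e=f] σ[f>5](R))) → 1

== RESULT ==
f | e
6 | 6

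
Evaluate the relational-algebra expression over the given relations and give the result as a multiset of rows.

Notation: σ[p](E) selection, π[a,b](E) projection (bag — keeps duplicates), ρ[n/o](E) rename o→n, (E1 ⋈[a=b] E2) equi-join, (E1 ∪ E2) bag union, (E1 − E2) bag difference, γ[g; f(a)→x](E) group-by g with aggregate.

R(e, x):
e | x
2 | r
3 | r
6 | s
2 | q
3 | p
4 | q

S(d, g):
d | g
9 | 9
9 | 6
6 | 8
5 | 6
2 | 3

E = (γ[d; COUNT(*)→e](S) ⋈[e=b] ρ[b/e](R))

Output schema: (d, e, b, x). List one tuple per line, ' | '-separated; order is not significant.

Row counts bottom-up:
  S → 5
  γ[d; COUNT(*)→e](S) → 4
  R → 6
  ρ[b/e](R) → 6
  (γ[d; COUNT(*)→e](S) ⋈[e=b] ρ[b/e](R)) → 2

== RESULT ==
d | e | b | x
9 | 2 | 2 | q
9 | 2 | 2 | r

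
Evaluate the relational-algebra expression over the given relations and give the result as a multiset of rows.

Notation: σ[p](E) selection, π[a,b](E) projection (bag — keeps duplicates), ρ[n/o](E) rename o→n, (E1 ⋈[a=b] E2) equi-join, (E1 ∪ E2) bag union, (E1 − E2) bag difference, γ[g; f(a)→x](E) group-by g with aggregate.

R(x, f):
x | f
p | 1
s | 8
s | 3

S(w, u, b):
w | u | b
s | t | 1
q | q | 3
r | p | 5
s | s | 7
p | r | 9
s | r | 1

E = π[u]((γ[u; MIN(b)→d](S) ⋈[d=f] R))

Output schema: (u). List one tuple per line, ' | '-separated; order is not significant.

Row counts bottom-up:
  S → 6
  γ[u; MIN(b)→d](S) → 5
  R → 3
  (γ[u; MIN(b)→d](S) ⋈[d=f] R) → 3
  π[u]((γ[u; MIN(b)→d](S) ⋈[d=f] R)) → 3

== RESULT ==
u
q
r
t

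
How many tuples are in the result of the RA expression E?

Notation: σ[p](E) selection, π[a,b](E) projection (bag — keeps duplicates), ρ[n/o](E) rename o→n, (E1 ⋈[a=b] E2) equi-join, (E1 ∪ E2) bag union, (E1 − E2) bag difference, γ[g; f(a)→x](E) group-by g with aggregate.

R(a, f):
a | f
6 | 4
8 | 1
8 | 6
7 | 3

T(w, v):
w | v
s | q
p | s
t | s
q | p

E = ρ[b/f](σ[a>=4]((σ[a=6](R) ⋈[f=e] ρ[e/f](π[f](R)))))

Row counts bottom-up:
  R → 4
  σ[a=6](R) → 1
  R → 4
  π[f](R) → 4
  ρ[e/f](π[f](R)) → 4
  (σ[a=6](R) ⋈[f=e] ρ[e/f](π[f](R))) → 1
  σ[a>=4]((σ[a=6](R) ⋈[f=e] ρ[e/f](π[f](R)))) → 1
  ρ[b/f](σ[a>=4]((σ[a=6](R) ⋈[f=e] ρ[e/f](π[f](R))))) → 1

|E| = 1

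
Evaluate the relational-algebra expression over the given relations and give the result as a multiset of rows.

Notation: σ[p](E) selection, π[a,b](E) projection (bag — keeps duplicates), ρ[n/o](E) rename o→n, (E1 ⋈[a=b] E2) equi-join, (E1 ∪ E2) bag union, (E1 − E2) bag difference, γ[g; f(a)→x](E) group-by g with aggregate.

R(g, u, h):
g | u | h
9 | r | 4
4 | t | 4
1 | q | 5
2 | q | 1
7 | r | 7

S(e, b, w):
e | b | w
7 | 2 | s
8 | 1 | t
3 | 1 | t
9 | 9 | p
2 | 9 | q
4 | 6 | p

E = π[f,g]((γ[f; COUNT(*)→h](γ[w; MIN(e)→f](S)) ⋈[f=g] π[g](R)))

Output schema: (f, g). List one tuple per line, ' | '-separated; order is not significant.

Stepwise |·|:
  S → 6
  γ[w; MIN(e)→f](S) → 4
  γ[f; COUNT(*)→h](γ[w; MIN(e)→f](S)) → 4
  R → 5
  π[g](R) → 5
  (γ[f; COUNT(*)→h](γ[w; MIN(e)→f](S)) ⋈[f=g] π[g](R)) → 3
  π[f,g]((γ[f; COUNT(*)→h](γ[w; MIN(e)→f](S)) ⋈[f=g] π[g](R))) → 3

== RESULT ==
f | g
2 | 2
4 | 4
7 | 7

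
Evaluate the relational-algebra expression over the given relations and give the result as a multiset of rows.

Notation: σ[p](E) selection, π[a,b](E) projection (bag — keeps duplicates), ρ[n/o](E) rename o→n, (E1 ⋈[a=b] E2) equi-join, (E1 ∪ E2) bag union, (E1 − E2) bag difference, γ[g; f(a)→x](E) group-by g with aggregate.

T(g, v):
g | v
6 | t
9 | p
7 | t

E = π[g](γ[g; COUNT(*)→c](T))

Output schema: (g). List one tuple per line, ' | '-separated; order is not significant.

Stepwise |·|:
  T → 3
  γ[g; COUNT(*)→c](T) → 3
  π[g](γ[g; COUNT(*)→c](T)) → 3

== RESULT ==
g
6
7
9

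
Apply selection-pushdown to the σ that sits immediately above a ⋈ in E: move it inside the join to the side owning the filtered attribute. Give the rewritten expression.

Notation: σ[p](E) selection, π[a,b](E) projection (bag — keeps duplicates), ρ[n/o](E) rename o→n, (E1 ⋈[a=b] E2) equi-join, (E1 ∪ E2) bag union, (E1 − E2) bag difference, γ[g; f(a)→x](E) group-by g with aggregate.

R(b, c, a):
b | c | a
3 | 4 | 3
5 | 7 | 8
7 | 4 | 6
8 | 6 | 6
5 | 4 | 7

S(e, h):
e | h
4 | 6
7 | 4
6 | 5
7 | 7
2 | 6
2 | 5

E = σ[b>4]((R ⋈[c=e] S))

σ filters on b, owned by the left side.
E' = (σ[b>4](R) ⋈[c=e] S)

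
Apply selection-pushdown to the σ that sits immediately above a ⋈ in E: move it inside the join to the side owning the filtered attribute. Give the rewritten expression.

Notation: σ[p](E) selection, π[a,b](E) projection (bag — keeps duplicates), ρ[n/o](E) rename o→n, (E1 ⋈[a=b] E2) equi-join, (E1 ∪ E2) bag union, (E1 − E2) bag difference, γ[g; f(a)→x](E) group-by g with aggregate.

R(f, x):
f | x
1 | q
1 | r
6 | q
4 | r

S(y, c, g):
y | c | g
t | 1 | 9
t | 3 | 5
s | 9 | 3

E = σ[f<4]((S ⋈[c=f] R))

σ filters on f, owned by the right side.
E' = (S ⋈[c=f] σ[f<4](R))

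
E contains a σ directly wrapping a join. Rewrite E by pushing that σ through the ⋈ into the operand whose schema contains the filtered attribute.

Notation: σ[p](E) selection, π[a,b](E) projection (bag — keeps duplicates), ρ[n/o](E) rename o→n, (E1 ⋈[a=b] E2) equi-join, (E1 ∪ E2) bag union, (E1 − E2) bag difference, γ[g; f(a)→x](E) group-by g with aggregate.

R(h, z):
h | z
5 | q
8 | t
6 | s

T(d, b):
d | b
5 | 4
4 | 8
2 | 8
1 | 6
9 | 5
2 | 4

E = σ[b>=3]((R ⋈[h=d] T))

σ filters on b, owned by the right side.
E' = (R ⋈[h=d] σ[b>=3](T))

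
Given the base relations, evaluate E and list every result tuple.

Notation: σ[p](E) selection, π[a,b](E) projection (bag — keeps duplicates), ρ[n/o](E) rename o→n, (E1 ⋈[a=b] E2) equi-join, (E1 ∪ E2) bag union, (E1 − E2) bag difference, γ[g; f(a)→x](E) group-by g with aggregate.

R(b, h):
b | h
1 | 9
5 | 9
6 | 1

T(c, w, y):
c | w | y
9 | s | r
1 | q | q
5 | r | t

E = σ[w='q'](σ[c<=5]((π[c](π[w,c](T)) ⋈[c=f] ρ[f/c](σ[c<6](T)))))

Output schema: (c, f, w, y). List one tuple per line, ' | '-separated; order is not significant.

Subexpression sizes:
  T → 3
  π[w,c](T) → 3
  π[c](π[w,c](T)) → 3
  T → 3
  σ[c<6](T) → 2
  ρ[f/c](σ[c<6](T)) → 2
  (π[c](π[w,c](T)) ⋈[c=f] ρ[f/c](σ[c<6](T))) → 2
  σ[c<=5]((π[c](π[w,c](T)) ⋈[c=f] ρ[f/c](σ[c<6](T)))) → 2
  σ[w='q'](σ[c<=5]((π[c](π[w,c](T)) ⋈[c=f] ρ[f/c](σ[c<6](T))))) → 1

== RESULT ==
c | f | w | y
1 | 1 | q | q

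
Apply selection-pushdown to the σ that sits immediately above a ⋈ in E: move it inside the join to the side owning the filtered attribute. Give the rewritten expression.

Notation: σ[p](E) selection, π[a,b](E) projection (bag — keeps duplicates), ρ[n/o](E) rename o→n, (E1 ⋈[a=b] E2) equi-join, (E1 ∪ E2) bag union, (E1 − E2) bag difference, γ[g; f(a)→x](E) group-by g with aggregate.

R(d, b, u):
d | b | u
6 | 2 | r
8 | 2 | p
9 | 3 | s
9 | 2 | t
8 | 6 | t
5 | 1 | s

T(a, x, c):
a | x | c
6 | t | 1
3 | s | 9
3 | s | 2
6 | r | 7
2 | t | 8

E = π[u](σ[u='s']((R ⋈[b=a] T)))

σ filters on u, owned by the left side.
E' = π[u]((σ[u='s'](R) ⋈[b=a] T))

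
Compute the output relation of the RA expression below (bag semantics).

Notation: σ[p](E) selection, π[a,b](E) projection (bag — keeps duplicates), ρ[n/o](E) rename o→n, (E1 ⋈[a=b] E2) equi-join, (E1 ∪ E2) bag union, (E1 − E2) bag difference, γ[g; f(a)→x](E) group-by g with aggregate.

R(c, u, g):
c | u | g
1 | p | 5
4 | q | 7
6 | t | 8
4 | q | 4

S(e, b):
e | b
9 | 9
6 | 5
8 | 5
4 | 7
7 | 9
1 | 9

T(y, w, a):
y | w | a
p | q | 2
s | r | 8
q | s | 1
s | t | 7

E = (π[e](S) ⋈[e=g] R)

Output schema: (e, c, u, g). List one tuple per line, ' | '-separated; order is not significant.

Row counts bottom-up:
  S → 6
  π[e](S) → 6
  R → 4
  (π[e](S) ⋈[e=g] R) → 3

== RESULT ==
e | c | u | g
4 | 4 | q | 4
7 | 4 | q | 7
8 | 6 | t | 8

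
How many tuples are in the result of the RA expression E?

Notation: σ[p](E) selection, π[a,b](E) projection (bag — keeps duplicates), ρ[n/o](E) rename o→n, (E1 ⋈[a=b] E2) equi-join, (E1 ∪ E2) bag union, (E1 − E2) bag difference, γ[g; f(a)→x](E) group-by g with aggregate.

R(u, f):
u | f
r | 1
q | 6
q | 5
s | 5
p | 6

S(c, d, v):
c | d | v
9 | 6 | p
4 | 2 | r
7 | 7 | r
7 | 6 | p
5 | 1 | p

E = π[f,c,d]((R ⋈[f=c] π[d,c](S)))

Row counts bottom-up:
  R → 5
  S → 5
  π[d,c](S) → 5
  (R ⋈[f=c] π[d,c](S)) → 2
  π[f,c,d]((R ⋈[f=c] π[d,c](S))) → 2

|E| = 2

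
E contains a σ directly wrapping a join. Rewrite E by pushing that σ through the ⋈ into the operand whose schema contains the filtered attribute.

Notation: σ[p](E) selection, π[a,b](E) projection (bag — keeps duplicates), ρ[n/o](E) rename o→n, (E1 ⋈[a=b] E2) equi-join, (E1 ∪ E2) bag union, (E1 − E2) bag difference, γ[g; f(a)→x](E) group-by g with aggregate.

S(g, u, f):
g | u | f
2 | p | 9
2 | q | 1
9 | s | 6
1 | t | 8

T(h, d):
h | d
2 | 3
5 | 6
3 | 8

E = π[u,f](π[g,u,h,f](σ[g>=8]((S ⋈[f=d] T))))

σ filters on g, owned by the left side.
E' = π[u,f](π[g,u,h,f]((σ[g>=8](S) ⋈[f=d] T)))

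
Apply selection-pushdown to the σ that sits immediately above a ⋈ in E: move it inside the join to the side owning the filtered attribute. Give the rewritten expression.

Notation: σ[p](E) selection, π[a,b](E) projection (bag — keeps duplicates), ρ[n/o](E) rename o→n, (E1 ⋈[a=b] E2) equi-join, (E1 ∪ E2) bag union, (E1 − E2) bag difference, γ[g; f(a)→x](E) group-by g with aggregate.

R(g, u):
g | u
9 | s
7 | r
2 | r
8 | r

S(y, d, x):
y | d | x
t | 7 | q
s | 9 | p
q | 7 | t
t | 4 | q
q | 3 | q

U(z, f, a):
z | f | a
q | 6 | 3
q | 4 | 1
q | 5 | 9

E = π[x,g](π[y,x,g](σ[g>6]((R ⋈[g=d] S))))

σ filters on g, owned by the left side.
E' = π[x,g](π[y,x,g]((σ[g>6](R) ⋈[g=d] S)))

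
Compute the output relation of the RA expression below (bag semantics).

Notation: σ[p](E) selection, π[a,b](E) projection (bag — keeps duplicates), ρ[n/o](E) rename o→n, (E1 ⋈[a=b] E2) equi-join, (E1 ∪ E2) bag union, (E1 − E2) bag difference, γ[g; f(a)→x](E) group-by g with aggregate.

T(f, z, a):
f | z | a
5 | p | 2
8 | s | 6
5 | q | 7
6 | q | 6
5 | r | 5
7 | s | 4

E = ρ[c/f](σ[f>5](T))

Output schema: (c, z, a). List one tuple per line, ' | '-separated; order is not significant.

Stepwise |·|:
  T → 6
  σ[f>5](T) → 3
  ρ[c/f](σ[f>5](T)) → 3

== RESULT ==
c | z | a
6 | q | 6
7 | s | 4
8 | s | 6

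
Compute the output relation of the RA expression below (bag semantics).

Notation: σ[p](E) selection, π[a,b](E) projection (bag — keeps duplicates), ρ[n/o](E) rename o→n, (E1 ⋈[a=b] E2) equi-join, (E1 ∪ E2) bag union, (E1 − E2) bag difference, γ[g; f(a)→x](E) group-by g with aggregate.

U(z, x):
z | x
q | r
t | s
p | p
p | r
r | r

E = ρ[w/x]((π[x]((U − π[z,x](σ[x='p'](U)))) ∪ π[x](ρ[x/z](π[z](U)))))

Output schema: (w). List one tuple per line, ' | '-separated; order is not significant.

Stepwise |·|:
  U → 5
  U → 5
  σ[x='p'](U) → 1
  π[z,x](σ[x='p'](U)) → 1
  (U − π[z,x](σ[x='p'](U))) → 4
  π[x]((U − π[z,x](σ[x='p'](U)))) → 4
  U → 5
  π[z](U) → 5
  ρ[x/z](π[z](U)) → 5
  π[x](ρ[x/z](π[z](U))) → 5
  (π[x]((U − π[z,x](σ[x='p'](U)))) ∪ π[x](ρ[x/z](π[z](U)))) → 9
  ρ[w/x]((π[x]((U − π[z,x](σ[x='p'](U)))) ∪ π[x](ρ[x/z](π[z](U))))) → 9

== RESULT ==
w
p
p
q
r
r
r
r
s
t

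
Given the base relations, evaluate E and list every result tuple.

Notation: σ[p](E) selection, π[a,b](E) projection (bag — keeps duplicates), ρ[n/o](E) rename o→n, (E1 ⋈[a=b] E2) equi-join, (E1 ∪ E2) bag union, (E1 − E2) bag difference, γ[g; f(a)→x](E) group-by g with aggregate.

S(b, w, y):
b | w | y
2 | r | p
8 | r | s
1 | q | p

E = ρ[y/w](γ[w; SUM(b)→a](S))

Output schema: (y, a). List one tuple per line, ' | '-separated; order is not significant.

Subexpression sizes:
  S → 3
  γ[w; SUM(b)→a](S) → 2
  ρ[y/w](γ[w; SUM(b)→a](S)) → 2

== RESULT ==
y | a
q | 1
r | 10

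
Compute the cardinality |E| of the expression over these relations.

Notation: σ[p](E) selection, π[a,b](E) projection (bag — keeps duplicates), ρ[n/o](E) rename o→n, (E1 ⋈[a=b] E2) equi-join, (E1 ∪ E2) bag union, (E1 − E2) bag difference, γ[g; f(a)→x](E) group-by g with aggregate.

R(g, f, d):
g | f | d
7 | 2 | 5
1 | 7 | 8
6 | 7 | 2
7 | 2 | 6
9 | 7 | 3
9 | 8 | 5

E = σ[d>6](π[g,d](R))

Per-node cardinality:
  R → 6
  π[g,d](R) → 6
  σ[d>6](π[g,d](R)) → 1

|E| = 1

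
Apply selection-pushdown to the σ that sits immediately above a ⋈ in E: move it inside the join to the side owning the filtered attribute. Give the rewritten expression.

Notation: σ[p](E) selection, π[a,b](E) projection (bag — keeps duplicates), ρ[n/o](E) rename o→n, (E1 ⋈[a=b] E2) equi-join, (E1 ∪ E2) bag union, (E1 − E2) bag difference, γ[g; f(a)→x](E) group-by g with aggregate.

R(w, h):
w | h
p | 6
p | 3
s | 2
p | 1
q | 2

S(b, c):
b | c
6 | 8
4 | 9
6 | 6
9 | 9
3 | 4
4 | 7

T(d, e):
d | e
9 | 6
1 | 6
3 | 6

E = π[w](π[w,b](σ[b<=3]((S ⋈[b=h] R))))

σ filters on b, owned by the left side.
E' = π[w](π[w,b]((σ[b<=3](S) ⋈[b=h] R)))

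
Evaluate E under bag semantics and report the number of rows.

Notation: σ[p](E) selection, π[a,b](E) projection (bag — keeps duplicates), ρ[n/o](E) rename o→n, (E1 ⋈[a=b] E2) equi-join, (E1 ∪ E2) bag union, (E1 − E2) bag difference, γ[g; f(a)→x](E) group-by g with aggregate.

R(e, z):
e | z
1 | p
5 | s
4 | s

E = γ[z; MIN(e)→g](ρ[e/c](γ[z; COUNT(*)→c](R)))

Stepwise |·|:
  R → 3
  γ[z; COUNT(*)→c](R) → 2
  ρ[e/c](γ[z; COUNT(*)→c](R)) → 2
  γ[z; MIN(e)→g](ρ[e/c](γ[z; COUNT(*)→c](R))) → 2

|E| = 2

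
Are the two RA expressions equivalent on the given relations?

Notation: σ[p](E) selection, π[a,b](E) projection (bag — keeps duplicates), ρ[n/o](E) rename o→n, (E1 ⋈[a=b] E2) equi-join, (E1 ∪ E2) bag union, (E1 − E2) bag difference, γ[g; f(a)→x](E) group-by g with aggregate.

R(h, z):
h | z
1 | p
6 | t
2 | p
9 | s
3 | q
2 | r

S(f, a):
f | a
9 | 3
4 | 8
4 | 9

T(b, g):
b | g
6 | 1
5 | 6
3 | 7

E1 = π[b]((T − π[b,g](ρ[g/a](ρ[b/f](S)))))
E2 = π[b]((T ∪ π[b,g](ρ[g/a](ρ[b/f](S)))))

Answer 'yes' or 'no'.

E1 subexpression sizes:
  T → 3
  S → 3
  ρ[b/f](S) → 3
  ρ[g/a](ρ[b/f](S)) → 3
  π[b,g](ρ[g/a](ρ[b/f](S))) → 3
  (T − π[b,g](ρ[g/a](ρ[b/f](S)))) → 3
  π[b]((T − π[b,g](ρ[g/a](ρ[b/f](S))))) → 3
E2 subexpression sizes:
  T → 3
  S → 3
  ρ[b/f](S) → 3
  ρ[g/a](ρ[b/f](S)) → 3
  π[b,g](ρ[g/a](ρ[b/f](S))) → 3
  (T ∪ π[b,g](ρ[g/a](ρ[b/f](S)))) → 6
  π[b]((T ∪ π[b,g](ρ[g/a](ρ[b/f](S))))) → 6

E1 result:
b
3
5
6
E2 result:
b
3
4
4
5
6
9
Witness: (4,) appears 0× in E1 but 2× in E2.

no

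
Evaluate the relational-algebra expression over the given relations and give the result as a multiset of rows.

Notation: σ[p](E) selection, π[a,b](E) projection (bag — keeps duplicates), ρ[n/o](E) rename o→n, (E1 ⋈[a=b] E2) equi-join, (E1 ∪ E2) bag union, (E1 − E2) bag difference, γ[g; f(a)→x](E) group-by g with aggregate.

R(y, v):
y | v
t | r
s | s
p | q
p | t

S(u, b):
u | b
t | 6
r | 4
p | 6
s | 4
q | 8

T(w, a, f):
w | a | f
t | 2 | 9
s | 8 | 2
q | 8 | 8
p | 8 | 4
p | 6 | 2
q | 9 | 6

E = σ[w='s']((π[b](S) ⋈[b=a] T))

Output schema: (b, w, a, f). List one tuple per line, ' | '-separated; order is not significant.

Per-node cardinality:
  S → 5
  π[b](S) → 5
  T → 6
  (π[b](S) ⋈[b=a] T) → 5
  σ[w='s']((π[b](S) ⋈[b=a] T)) → 1

== RESULT ==
b | w | a | f
8 | s | 8 | 2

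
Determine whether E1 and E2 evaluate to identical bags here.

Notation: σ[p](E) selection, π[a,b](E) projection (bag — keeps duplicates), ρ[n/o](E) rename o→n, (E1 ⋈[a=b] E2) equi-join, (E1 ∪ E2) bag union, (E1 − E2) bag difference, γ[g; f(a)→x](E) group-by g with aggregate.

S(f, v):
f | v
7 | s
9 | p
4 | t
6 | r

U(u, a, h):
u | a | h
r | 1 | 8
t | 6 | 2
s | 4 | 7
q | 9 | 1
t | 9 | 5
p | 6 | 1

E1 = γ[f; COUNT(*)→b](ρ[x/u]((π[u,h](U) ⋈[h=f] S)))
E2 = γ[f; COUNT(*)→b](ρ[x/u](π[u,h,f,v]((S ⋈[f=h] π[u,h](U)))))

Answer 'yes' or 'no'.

E1 per-node cardinality:
  U → 6
  π[u,h](U) → 6
  S → 4
  (π[u,h](U) ⋈[h=f] S) → 1
  ρ[x/u]((π[u,h](U) ⋈[h=f] S)) → 1
  γ[f; COUNT(*)→b](ρ[x/u]((π[u,h](U) ⋈[h=f] S))) → 1
E2 per-node cardinality:
  S → 4
  U → 6
  π[u,h](U) → 6
  (S ⋈[f=h] π[u,h](U)) → 1
  π[u,h,f,v]((S ⋈[f=h] π[u,h](U))) → 1
  ρ[x/u](π[u,h,f,v]((S ⋈[f=h] π[u,h](U)))) → 1
  γ[f; COUNT(*)→b](ρ[x/u](π[u,h,f,v]((S ⋈[f=h] π[u,h](U))))) → 1

E1 and E2 produce the same multiset:
f | b
7 | 1

yes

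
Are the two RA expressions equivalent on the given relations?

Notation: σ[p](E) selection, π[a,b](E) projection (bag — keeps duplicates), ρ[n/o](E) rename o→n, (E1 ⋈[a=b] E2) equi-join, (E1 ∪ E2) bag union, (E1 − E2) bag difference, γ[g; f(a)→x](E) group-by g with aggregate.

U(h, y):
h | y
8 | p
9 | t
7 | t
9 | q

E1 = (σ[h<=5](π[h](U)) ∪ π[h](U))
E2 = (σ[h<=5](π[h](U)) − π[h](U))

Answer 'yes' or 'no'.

E1 subexpression sizes:
  U → 4
  π[h](U) → 4
  σ[h<=5](π[h](U)) → 0
  U → 4
  π[h](U) → 4
  (σ[h<=5](π[h](U)) ∪ π[h](U)) → 4
E2 subexpression sizes:
  U → 4
  π[h](U) → 4
  σ[h<=5](π[h](U)) → 0
  U → 4
  π[h](U) → 4
  (σ[h<=5](π[h](U)) − π[h](U)) → 0

E1 result:
h
7
8
9
9
E2 result:
h
(0 rows)
Witness: (7,) appears 1× in E1 but 0× in E2.

no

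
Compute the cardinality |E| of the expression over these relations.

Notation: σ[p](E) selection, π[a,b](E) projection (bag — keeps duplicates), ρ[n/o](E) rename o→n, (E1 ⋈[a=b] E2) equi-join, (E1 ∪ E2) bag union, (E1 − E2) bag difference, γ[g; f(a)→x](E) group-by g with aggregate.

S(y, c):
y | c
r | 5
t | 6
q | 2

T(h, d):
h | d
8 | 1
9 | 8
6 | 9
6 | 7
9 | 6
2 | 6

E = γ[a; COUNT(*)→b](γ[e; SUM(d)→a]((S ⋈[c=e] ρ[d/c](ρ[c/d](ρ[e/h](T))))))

Stepwise |·|:
  S → 3
  T → 6
  ρ[e/h](T) → 6
  ρ[c/d](ρ[e/h](T)) → 6
  ρ[d/c](ρ[c/d](ρ[e/h](T))) → 6
  (S ⋈[c=e] ρ[d/c](ρ[c/d](ρ[e/h](T)))) → 3
  γ[e; SUM(d)→a]((S ⋈[c=e] ρ[d/c](ρ[c/d](ρ[e/h](T))))) → 2
  γ[a; COUNT(*)→b](γ[e; SUM(d)→a]((S ⋈[c=e] ρ[d/c](ρ[c/d](ρ[e/h](T)))))) → 2

|E| = 2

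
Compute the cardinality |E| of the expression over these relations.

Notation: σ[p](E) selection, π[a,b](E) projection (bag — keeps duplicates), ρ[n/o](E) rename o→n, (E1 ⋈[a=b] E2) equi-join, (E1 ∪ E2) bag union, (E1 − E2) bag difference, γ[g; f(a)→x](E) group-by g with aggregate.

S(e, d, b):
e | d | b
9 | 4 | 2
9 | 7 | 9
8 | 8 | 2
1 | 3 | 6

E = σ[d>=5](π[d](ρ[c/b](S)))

Per-node cardinality:
  S → 4
  ρ[c/b](S) → 4
  π[d](ρ[c/b](S)) → 4
  σ[d>=5](π[d](ρ[c/b](S))) → 2

|E| = 2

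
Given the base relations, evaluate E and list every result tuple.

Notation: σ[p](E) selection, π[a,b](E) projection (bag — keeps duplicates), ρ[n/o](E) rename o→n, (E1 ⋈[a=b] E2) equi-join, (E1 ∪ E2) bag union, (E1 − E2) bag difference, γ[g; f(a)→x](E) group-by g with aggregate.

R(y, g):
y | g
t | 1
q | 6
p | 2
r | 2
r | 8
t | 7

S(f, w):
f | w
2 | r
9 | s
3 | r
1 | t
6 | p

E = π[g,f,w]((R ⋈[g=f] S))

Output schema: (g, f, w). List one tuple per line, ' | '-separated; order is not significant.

Row counts bottom-up:
  R → 6
  S → 5
  (R ⋈[g=f] S) → 4
  π[g,f,w]((R ⋈[g=f] S)) → 4

== RESULT ==
g | f | w
1 | 1 | t
2 | 2 | r
2 | 2 | r
6 | 6 | p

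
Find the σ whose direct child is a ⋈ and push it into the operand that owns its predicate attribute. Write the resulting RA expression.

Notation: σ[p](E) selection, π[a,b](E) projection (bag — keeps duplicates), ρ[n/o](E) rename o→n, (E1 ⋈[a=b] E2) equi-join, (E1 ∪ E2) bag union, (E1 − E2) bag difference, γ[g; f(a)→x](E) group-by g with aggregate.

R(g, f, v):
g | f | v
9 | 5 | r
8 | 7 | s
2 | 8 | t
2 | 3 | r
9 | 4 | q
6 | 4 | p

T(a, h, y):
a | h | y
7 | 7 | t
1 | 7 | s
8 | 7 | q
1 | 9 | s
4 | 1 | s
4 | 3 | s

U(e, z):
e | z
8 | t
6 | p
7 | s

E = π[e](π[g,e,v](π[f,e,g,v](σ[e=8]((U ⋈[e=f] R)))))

σ filters on e, owned by the left side.
E' = π[e](π[g,e,v](π[f,e,g,v]((σ[e=8](U) ⋈[e=f] R))))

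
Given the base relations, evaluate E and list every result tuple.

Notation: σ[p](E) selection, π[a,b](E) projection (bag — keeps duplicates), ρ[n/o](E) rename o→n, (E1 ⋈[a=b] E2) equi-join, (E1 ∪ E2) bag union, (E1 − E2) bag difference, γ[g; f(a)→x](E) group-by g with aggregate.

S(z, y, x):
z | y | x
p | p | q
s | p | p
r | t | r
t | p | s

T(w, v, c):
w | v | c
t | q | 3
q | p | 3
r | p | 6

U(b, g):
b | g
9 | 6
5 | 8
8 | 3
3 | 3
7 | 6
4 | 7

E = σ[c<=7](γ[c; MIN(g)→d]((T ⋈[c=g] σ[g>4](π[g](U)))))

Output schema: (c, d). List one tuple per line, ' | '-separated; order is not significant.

Stepwise |·|:
  T → 3
  U → 6
  π[g](U) → 6
  σ[g>4](π[g](U)) → 4
  (T ⋈[c=g] σ[g>4](π[g](U))) → 2
  γ[c; MIN(g)→d]((T ⋈[c=g] σ[g>4](π[g](U)))) → 1
  σ[c<=7](γ[c; MIN(g)→d]((T ⋈[c=g] σ[g>4](π[g](U))))) → 1

== RESULT ==
c | d
6 | 6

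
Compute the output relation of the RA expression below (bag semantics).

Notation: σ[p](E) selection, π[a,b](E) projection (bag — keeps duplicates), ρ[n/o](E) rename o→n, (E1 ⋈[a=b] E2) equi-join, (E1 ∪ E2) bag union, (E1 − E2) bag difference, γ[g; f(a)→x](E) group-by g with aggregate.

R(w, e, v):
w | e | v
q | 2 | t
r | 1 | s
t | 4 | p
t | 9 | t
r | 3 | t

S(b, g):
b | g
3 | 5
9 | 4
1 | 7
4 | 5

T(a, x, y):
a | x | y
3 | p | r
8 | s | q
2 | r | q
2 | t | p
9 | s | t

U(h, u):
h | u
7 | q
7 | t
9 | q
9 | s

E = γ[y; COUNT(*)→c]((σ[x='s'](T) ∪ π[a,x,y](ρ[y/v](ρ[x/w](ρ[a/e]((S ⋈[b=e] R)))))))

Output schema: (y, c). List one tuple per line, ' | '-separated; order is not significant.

Per-node cardinality:
  T → 5
  σ[x='s'](T) → 2
  S → 4
  R → 5
  (S ⋈[b=e] R) → 4
  ρ[a/e]((S ⋈[b=e] R)) → 4
  ρ[x/w](ρ[a/e]((S ⋈[b=e] R))) → 4
  ρ[y/v](ρ[x/w](ρ[a/e]((S ⋈[b=e] R)))) → 4
  π[a,x,y](ρ[y/v](ρ[x/w](ρ[a/e]((S ⋈[b=e] R))))) → 4
  (σ[x='s'](T) ∪ π[a,x,y](ρ[y/v](ρ[x/w](ρ[a/e]((S ⋈[b=e] R)))))) → 6
  γ[y; COUNT(*)→c]((σ[x='s'](T) ∪ π[a,x,y](ρ[y/v](ρ[x/w](ρ[a/e]((S ⋈[b=e] R))))))) → 4

== RESULT ==
y | c
p | 1
q | 1
s | 1
t | 3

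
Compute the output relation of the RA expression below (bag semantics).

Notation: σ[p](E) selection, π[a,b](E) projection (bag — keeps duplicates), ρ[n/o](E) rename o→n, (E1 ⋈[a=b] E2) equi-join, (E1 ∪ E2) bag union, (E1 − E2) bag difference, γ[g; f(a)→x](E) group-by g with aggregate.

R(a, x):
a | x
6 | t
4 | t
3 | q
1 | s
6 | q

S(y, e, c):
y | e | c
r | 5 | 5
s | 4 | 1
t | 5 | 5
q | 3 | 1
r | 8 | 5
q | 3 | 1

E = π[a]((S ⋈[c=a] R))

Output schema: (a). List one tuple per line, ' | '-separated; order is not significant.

Stepwise |·|:
  S → 6
  R → 5
  (S ⋈[c=a] R) → 3
  π[a]((S ⋈[c=a] R)) → 3

== RESULT ==
a
1
1
1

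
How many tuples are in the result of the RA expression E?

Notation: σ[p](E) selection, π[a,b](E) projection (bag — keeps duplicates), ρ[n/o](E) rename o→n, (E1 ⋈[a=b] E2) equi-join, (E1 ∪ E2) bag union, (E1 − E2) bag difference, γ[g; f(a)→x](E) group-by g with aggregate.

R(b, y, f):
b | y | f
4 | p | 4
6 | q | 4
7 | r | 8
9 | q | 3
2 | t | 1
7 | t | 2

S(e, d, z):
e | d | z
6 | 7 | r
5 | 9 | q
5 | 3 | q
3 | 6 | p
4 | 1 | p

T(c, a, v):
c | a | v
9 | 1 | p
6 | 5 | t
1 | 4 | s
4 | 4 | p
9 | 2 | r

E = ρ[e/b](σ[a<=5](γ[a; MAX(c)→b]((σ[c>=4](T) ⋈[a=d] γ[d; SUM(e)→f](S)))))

Per-node cardinality:
  T → 5
  σ[c>=4](T) → 4
  S → 5
  γ[d; SUM(e)→f](S) → 5
  (σ[c>=4](T) ⋈[a=d] γ[d; SUM(e)→f](S)) → 1
  γ[a; MAX(c)→b]((σ[c>=4](T) ⋈[a=d] γ[d; SUM(e)→f](S))) → 1
  σ[a<=5](γ[a; MAX(c)→b]((σ[c>=4](T) ⋈[a=d] γ[d; SUM(e)→f](S)))) → 1
  ρ[e/b](σ[a<=5](γ[a; MAX(c)→b]((σ[c>=4](T) ⋈[a=d] γ[d; SUM(e)→f](S))))) → 1

|E| = 1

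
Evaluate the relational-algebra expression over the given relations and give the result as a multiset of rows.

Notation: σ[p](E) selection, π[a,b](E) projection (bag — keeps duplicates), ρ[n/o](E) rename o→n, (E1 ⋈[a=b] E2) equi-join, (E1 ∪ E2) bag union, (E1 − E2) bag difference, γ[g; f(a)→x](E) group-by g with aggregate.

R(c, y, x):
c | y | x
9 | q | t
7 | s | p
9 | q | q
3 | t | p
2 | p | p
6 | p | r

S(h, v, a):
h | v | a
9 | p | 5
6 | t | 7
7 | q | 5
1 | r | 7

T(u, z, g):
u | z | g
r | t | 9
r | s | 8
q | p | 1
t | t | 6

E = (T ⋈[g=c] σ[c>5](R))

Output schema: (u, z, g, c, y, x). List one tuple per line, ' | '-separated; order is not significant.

Per-node cardinality:
  T → 4
  R → 6
  σ[c>5](R) → 4
  (T ⋈[g=c] σ[c>5](R)) → 3

== RESULT ==
u | z | g | c | y | x
r | t | 9 | 9 | q | q
r | t | 9 | 9 | q | t
t | t | 6 | 6 | p | r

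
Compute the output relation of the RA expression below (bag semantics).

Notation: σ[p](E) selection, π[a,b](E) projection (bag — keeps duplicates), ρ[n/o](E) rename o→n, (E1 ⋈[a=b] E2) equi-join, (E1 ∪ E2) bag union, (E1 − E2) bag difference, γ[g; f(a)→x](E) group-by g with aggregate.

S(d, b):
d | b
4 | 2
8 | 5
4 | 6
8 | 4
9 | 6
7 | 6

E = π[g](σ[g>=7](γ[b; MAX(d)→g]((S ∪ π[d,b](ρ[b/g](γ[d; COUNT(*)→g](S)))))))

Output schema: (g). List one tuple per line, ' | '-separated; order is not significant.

Subexpression sizes:
  S → 6
  S → 6
  γ[d; COUNT(*)→g](S) → 4
  ρ[b/g](γ[d; COUNT(*)→g](S)) → 4
  π[d,b](ρ[b/g](γ[d; COUNT(*)→g](S))) → 4
  (S ∪ π[d,b](ρ[b/g](γ[d; COUNT(*)→g](S)))) → 10
  γ[b; MAX(d)→g]((S ∪ π[d,b](ρ[b/g](γ[d; COUNT(*)→g](S))))) → 5
  σ[g>=7](γ[b; MAX(d)→g]((S ∪ π[d,b](ρ[b/g](γ[d; COUNT(*)→g](S)))))) → 5
  π[g](σ[g>=7](γ[b; MAX(d)→g]((S ∪ π[d,b](ρ[b/g](γ[d; COUNT(*)→g](S))))))) → 5

== RESULT ==
g
8
8
8
9
9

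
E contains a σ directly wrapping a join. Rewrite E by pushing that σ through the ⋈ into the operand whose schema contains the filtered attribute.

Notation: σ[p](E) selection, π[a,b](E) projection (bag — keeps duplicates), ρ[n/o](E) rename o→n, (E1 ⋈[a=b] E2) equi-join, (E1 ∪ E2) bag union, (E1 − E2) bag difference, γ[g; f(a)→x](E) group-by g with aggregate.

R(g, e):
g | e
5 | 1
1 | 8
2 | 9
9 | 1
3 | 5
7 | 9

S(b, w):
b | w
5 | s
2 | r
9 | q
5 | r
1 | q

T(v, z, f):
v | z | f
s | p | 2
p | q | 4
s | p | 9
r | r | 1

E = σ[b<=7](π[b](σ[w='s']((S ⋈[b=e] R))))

σ filters on w, owned by the left side.
E' = σ[b<=7](π[b]((σ[w='s'](S) ⋈[b=e] R)))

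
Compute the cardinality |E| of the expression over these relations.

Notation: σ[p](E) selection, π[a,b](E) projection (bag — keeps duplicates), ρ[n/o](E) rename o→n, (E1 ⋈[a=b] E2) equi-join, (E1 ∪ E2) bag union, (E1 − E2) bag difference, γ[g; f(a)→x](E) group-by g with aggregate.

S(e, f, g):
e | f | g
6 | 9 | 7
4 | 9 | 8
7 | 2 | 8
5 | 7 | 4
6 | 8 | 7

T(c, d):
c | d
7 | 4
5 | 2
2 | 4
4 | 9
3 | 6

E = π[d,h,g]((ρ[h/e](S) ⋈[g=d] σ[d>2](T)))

Per-node cardinality:
  S → 5
  ρ[h/e](S) → 5
  T → 5
  σ[d>2](T) → 4
  (ρ[h/e](S) ⋈[g=d] σ[d>2](T)) → 2
  π[d,h,g]((ρ[h/e](S) ⋈[g=d] σ[d>2](T))) → 2

|E| = 2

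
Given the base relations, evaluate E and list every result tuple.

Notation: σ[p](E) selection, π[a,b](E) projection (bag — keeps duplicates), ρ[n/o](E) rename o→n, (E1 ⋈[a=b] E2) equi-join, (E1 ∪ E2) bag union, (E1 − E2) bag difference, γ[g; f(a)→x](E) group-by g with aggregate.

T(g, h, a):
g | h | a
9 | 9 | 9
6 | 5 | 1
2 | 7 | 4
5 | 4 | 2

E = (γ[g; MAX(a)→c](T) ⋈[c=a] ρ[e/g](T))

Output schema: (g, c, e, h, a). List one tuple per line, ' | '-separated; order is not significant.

Row counts bottom-up:
  T → 4
  γ[g; MAX(a)→c](T) → 4
  T → 4
  ρ[e/g](T) → 4
  (γ[g; MAX(a)→c](T) ⋈[c=a] ρ[e/g](T)) → 4

== RESULT ==
g | c | e | h | a
2 | 4 | 2 | 7 | 4
5 | 2 | 5 | 4 | 2
6 | 1 | 6 | 5 | 1
9 | 9 | 9 | 9 | 9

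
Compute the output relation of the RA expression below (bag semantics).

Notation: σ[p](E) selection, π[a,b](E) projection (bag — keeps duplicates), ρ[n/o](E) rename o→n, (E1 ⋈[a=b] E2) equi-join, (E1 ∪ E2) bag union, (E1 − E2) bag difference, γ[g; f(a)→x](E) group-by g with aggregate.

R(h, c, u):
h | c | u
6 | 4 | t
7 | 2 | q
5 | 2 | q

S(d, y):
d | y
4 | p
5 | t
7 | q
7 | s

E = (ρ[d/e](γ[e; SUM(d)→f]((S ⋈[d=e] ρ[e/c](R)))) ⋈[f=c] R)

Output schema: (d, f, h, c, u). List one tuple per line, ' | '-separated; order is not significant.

Per-node cardinality:
  S → 4
  R → 3
  ρ[e/c](R) → 3
  (S ⋈[d=e] ρ[e/c](R)) → 1
  γ[e; SUM(d)→f]((S ⋈[d=e] ρ[e/c](R))) → 1
  ρ[d/e](γ[e; SUM(d)→f]((S ⋈[d=e] ρ[e/c](R)))) → 1
  R → 3
  (ρ[d/e](γ[e; SUM(d)→f]((S ⋈[d=e] ρ[e/c](R)))) ⋈[f=c] R) → 1

== RESULT ==
d | f | h | c | u
4 | 4 | 6 | 4 | t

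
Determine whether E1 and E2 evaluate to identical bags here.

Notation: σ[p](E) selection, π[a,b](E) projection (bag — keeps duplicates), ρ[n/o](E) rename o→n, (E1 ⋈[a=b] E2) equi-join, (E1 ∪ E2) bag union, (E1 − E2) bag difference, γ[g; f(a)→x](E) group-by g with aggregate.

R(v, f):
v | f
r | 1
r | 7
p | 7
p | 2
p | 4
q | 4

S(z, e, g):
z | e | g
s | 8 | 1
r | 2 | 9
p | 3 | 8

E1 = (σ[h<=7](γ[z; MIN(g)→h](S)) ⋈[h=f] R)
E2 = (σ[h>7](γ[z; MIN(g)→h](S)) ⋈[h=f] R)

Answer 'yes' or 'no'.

E1 subexpression sizes:
  S → 3
  γ[z; MIN(g)→h](S) → 3
  σ[h<=7](γ[z; MIN(g)→h](S)) → 1
  R → 6
  (σ[h<=7](γ[z; MIN(g)→h](S)) ⋈[h=f] R) → 1
E2 subexpression sizes:
  S → 3
  γ[z; MIN(g)→h](S) → 3
  σ[h>7](γ[z; MIN(g)→h](S)) → 2
  R → 6
  (σ[h>7](γ[z; MIN(g)→h](S)) ⋈[h=f] R) → 0

E1 result:
z | h | v | f
s | 1 | r | 1
E2 result:
z | h | v | f
(0 rows)
Witness: ('s', 1, 'r', 1) appears 1× in E1 but 0× in E2.

no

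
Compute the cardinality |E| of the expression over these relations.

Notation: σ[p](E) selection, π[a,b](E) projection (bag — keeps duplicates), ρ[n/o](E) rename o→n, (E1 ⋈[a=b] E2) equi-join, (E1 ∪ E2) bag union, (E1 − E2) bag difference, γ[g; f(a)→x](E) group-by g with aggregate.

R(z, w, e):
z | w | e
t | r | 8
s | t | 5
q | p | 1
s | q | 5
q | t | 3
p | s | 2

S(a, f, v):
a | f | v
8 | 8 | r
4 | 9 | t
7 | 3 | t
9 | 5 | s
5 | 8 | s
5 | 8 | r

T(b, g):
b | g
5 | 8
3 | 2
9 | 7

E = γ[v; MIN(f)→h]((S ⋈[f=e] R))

Per-node cardinality:
  S → 6
  R → 6
  (S ⋈[f=e] R) → 6
  γ[v; MIN(f)→h]((S ⋈[f=e] R)) → 3

|E| = 3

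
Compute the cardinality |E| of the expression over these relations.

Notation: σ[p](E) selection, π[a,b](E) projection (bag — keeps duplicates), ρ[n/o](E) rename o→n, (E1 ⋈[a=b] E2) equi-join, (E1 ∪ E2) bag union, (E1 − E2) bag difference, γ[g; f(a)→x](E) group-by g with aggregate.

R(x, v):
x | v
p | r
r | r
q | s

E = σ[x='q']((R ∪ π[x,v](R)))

Stepwise |·|:
  R → 3
  R → 3
  π[x,v](R) → 3
  (R ∪ π[x,v](R)) → 6
  σ[x='q']((R ∪ π[x,v](R))) → 2

|E| = 2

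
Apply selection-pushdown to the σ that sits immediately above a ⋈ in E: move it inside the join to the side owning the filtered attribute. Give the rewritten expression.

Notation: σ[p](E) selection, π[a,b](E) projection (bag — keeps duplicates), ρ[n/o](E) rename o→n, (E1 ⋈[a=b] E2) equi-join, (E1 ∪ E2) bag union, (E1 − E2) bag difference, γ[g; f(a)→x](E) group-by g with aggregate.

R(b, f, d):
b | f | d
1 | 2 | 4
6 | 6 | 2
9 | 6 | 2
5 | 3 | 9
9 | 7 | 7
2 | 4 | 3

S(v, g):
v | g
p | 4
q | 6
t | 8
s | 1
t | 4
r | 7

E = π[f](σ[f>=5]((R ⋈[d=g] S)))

σ filters on f, owned by the left side.
E' = π[f]((σ[f>=5](R) ⋈[d=g] S))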